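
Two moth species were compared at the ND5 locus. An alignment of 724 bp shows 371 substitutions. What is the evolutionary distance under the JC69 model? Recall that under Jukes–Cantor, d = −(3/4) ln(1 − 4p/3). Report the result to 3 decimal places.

p = 371/724 ≈ 0.512431.
d = −(3/4) ln(1 − 4p/3) = −0.75 ln(1 − 0.683241) = −0.75 ln(0.316759)
  = −0.75 × (-1.149614) = 0.862211 substitutions/site.

0.862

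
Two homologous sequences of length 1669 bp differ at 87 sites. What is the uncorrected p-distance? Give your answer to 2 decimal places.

p = 87/1669 = 0.052127… ≈ 0.05 (to 2 d.p.).

0.05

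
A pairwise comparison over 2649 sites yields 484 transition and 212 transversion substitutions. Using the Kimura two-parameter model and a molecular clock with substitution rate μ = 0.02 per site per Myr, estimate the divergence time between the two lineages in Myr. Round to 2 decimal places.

8.46

P = 484/2649 ≈ 0.18271 and Q = 212/2649 ≈ 0.08003.
Under the Kimura two-parameter model, d = −½ ln(1 − 2P − Q) − ¼ ln(1 − 2Q).
1 − 2P − Q = 0.55455, giving −½ ln(0.55455) = 0.294799.
1 − 2Q = 0.83994, giving −¼ ln(0.83994) = 0.043606.
d = 0.294799 + 0.043606 = 0.338405.
Under a molecular clock d = 2μt, so t = d/(2μ) = 0.338405 / (2 × 0.02) = 8.46 Myr.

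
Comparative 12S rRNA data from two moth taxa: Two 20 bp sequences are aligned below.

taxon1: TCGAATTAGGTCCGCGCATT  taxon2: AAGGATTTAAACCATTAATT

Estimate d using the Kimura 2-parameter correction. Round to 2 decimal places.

Of 20 sites, 5 differences are transitions and 6 are transversions, so P = 5/20 = 0.25 and Q = 6/20 = 0.3.
Under the Kimura two-parameter model, d = −½ ln(1 − 2P − Q) − ¼ ln(1 − 2Q).
1 − 2P − Q = 0.2, giving −½ ln(0.2) = 0.804719.
1 − 2Q = 0.4, giving −¼ ln(0.4) = 0.229073.
d = 0.804719 + 0.229073 = 1.033792.

1.03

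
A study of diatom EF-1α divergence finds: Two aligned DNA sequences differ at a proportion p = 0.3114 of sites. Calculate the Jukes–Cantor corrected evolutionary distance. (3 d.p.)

d = −(3/4) ln(1 − 4p/3) = −0.75 ln(1 − 0.4152) = −0.75 ln(0.5848)
  = −0.75 × (-0.536485) = 0.402364 substitutions/site.

0.402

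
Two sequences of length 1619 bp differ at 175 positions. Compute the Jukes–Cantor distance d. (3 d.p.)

0.117

p = 175/1619 ≈ 0.108091.
d = −(3/4) ln(1 − 4p/3) = −0.75 ln(1 − 0.144121) = −0.75 ln(0.855879)
  = −0.75 × (-0.155626) = 0.116720 substitutions/site.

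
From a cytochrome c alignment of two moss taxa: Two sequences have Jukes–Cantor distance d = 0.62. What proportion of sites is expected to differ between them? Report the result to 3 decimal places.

0.422

p = (3/4)(1 − e^(−4d/3)) = 0.75 × (1 − e^(-0.826667)) = 0.75 × (1 − 0.437505) = 0.421871.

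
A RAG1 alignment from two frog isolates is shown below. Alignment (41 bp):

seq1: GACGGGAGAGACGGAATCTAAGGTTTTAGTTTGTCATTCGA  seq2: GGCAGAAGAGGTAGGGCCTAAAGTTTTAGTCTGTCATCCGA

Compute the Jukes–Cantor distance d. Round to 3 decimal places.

0.371

The sequences differ at 12 of 41 sites, so p = 12/41 ≈ 0.292683.
d = −(3/4) ln(1 − 4p/3) = −0.75 ln(1 − 0.390244) = −0.75 ln(0.609756)
  = −0.75 × (-0.494696) = 0.371022 substitutions/site.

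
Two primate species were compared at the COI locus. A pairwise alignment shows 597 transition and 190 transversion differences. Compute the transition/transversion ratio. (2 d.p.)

R = 597/190 = 3.142105… ≈ 3.14 (to 2 d.p.).

3.14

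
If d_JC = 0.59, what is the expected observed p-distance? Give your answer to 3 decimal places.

p = (3/4)(1 − e^(−4d/3)) = 0.75 × (1 − e^(-0.786667)) = 0.75 × (1 − 0.455360) = 0.408480.

0.408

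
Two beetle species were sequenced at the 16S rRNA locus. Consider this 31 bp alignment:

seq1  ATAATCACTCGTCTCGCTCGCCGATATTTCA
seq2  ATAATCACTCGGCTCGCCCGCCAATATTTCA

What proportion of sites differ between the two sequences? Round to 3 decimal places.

0.097

The sequences differ at 3 of 31 positions (sites 12, 18, 23).
p = 3/31 = 0.096774… ≈ 0.097 (to 3 d.p.).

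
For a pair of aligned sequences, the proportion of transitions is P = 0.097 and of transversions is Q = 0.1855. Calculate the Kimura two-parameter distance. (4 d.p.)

Under the Kimura two-parameter model, d = −½ ln(1 − 2P − Q) − ¼ ln(1 − 2Q).
1 − 2P − Q = 0.6205, giving −½ ln(0.6205) = 0.238615.
1 − 2Q = 0.629, giving −¼ ln(0.629) = 0.115906.
d = 0.238615 + 0.115906 = 0.354521.

0.3545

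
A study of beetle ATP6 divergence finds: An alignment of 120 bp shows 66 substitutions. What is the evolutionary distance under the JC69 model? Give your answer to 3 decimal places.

0.991

p = 66/120 = 0.55.
d = −(3/4) ln(1 − 4p/3) = −0.75 ln(1 − 0.733333) = −0.75 ln(0.266667)
  = −0.75 × (-1.321755) = 0.991316 substitutions/site.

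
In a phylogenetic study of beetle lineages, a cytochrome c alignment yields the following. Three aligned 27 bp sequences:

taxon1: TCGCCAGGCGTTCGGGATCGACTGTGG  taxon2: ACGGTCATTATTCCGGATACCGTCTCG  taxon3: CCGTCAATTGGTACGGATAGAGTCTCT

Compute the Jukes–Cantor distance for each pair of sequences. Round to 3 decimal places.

d(taxon1,taxon2) = 1.012, d(taxon1,taxon3) = 0.770, d(taxon2,taxon3) = 0.511

taxon1–taxon2: 15/27 sites differ → p ≈ 0.555556, d = −0.75 ln(1 − 0.740741) = 1.012446 ≈ 1.012.
taxon1–taxon3: 13/27 sites differ → p ≈ 0.481481, d = −0.75 ln(1 − 0.641975) = 0.770364 ≈ 0.770.
taxon2–taxon3: 10/27 sites differ → p ≈ 0.37037, d = −0.75 ln(1 − 0.493827) = 0.510658 ≈ 0.511.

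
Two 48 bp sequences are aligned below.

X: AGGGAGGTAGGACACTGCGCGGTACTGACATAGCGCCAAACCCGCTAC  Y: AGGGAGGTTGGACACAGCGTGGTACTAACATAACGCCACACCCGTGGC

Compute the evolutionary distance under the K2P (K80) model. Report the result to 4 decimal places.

0.2180

Of 48 sites, 5 differences are transitions and 4 are transversions, so P = 5/48 ≈ 0.104167 and Q = 4/48 ≈ 0.083333.
Under the Kimura two-parameter model, d = −½ ln(1 − 2P − Q) − ¼ ln(1 − 2Q).
1 − 2P − Q = 0.708333, giving −½ ln(0.708333) = 0.172420.
1 − 2Q = 0.833334, giving −¼ ln(0.833334) = 0.045580.
d = 0.172420 + 0.045580 = 0.218000.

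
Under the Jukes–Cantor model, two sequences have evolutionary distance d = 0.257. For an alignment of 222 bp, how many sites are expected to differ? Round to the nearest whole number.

48

Invert JC69: p = (3/4)(1 − e^(−4d/3)) = 0.75 × (1 − e^(-0.342667)) = 0.75 × (1 − 0.709875) = 0.217594.
Expected differing sites = pL ≈ 0.217594 × 222 = 48.305868 ≈ 48.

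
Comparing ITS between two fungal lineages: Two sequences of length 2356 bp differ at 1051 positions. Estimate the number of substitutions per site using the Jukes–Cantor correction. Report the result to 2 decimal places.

0.68

p = 1051/2356 ≈ 0.446095.
d = −(3/4) ln(1 − 4p/3) = −0.75 ln(1 − 0.594793) = −0.75 ln(0.405207)
  = −0.75 × (-0.903357) = 0.677518 substitutions/site.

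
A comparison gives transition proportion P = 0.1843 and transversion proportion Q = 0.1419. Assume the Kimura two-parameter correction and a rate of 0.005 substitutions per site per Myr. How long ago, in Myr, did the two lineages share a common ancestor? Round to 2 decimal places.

44.06

Under the Kimura two-parameter model, d = −½ ln(1 − 2P − Q) − ¼ ln(1 − 2Q).
1 − 2P − Q = 0.4895, giving −½ ln(0.4895) = 0.357185.
1 − 2Q = 0.7162, giving −¼ ln(0.7162) = 0.083449.
d = 0.357185 + 0.083449 = 0.440634.
Under a molecular clock d = 2μt, so t = d/(2μ) = 0.440634 / (2 × 0.005) = 44.06 Myr.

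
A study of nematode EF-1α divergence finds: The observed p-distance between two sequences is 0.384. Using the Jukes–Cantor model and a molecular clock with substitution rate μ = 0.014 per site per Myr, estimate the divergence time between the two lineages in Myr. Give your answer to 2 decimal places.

19.22

d = −(3/4) ln(1 − 4p/3) = −0.75 ln(1 − 0.512) = −0.75 ln(0.488)
  = −0.75 × (-0.717440) = 0.538080 substitutions/site.
Under a molecular clock d = 2μt, so t = d/(2μ) = 0.538080 / (2 × 0.014) = 19.22 Myr.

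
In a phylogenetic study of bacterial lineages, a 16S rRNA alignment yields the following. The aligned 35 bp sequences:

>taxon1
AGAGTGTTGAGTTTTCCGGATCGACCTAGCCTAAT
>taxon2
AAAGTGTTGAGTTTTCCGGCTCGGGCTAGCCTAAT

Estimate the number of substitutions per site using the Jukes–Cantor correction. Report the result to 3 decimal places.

0.124

The sequences differ at 4 of 35 sites (2, 20, 24, 25), so p = 4/35 ≈ 0.114286.
d = −(3/4) ln(1 − 4p/3) = −0.75 ln(1 − 0.152381) = −0.75 ln(0.847619)
  = −0.75 × (-0.165324) = 0.123993 substitutions/site.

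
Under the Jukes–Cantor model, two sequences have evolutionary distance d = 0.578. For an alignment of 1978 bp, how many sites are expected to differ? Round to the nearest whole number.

Invert JC69: p = (3/4)(1 − e^(−4d/3)) = 0.75 × (1 − e^(-0.770667)) = 0.75 × (1 − 0.462704) = 0.402972.
Expected differing sites = pL ≈ 0.402972 × 1978 = 797.078616 ≈ 797.

797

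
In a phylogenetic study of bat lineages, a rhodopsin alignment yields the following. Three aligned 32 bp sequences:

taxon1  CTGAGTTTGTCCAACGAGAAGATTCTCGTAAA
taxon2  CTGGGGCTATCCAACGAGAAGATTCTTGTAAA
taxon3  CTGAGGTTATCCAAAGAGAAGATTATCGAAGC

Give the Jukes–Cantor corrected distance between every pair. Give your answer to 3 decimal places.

taxon1–taxon2: 5/32 sites differ → p = 0.15625, d = −0.75 ln(1 − 0.208333) = 0.175211 ≈ 0.175.
taxon1–taxon3: 7/32 sites differ → p = 0.21875, d = −0.75 ln(1 − 0.291667) = 0.258631 ≈ 0.259.
taxon2–taxon3: 8/32 sites differ → p = 0.25, d = −0.75 ln(1 − 0.333333) = 0.304098 ≈ 0.304.

d(taxon1,taxon2) = 0.175, d(taxon1,taxon3) = 0.259, d(taxon2,taxon3) = 0.304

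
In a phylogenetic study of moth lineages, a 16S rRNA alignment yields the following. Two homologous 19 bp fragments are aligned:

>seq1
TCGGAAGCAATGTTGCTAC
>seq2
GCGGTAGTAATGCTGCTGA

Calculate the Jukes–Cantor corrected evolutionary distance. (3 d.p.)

0.410

The sequences differ at 6 of 19 sites (1, 5, 8, 13, 18, 19), so p = 6/19 ≈ 0.315789.
d = −(3/4) ln(1 − 4p/3) = −0.75 ln(1 − 0.421052) = −0.75 ln(0.578948)
  = −0.75 × (-0.546543) = 0.409907 substitutions/site.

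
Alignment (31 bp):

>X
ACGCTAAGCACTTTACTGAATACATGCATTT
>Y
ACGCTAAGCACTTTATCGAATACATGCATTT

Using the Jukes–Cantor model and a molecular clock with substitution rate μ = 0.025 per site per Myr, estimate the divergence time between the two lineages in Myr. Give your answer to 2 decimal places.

The sequences differ at 2 of 31 sites (16, 17), so p = 2/31 ≈ 0.064516.
d = −(3/4) ln(1 − 4p/3) = −0.75 ln(1 − 0.086021) = −0.75 ln(0.913979)
  = −0.75 × (-0.089948) = 0.067461 substitutions/site.
Under a molecular clock d = 2μt, so t = d/(2μ) = 0.067461 / (2 × 0.025) = 1.35 Myr.

1.35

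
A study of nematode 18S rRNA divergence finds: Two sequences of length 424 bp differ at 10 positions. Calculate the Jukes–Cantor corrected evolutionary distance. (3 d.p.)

0.024

p = 10/424 ≈ 0.023585.
d = −(3/4) ln(1 − 4p/3) = −0.75 ln(1 − 0.031447) = −0.75 ln(0.968553)
  = −0.75 × (-0.031952) = 0.023964 substitutions/site.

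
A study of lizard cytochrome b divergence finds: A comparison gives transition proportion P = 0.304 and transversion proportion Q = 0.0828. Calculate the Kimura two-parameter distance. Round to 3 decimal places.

Under the Kimura two-parameter model, d = −½ ln(1 − 2P − Q) − ¼ ln(1 − 2Q).
1 − 2P − Q = 0.3092, giving −½ ln(0.3092) = 0.586883.
1 − 2Q = 0.8344, giving −¼ ln(0.8344) = 0.045261.
d = 0.586883 + 0.045261 = 0.632144.

0.632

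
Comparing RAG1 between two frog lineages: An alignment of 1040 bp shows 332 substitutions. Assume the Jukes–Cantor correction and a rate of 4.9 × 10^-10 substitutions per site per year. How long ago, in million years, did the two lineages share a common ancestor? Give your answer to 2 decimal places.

424.36

p = 332/1040 ≈ 0.319231.
d = −(3/4) ln(1 − 4p/3) = −0.75 ln(1 − 0.425641) = −0.75 ln(0.574359)
  = −0.75 × (-0.554501) = 0.415876 substitutions/site.
Under a molecular clock d = 2μt, so t = d/(2μ) = 0.415876 / (2 × 4.9 × 10^-10) = 424.36 million years.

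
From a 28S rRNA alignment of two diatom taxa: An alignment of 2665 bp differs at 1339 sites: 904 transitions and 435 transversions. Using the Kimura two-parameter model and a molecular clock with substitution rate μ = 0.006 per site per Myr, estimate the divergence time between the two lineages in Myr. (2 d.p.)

P = 904/2665 ≈ 0.339212 and Q = 435/2665 ≈ 0.163227.
Under the Kimura two-parameter model, d = −½ ln(1 − 2P − Q) − ¼ ln(1 − 2Q).
1 − 2P − Q = 0.158349, giving −½ ln(0.158349) = 0.921477.
1 − 2Q = 0.673546, giving −¼ ln(0.673546) = 0.098800.
d = 0.921477 + 0.098800 = 1.020277.
Under a molecular clock d = 2μt, so t = d/(2μ) = 1.020277 / (2 × 0.006) = 85.02 Myr.

85.02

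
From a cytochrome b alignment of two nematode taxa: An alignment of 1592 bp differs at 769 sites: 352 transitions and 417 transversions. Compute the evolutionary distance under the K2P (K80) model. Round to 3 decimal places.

0.794

P = 352/1592 ≈ 0.221106 and Q = 417/1592 ≈ 0.261935.
Under the Kimura two-parameter model, d = −½ ln(1 − 2P − Q) − ¼ ln(1 − 2Q).
1 − 2P − Q = 0.295853, giving −½ ln(0.295853) = 0.608946.
1 − 2Q = 0.47613, giving −¼ ln(0.47613) = 0.185516.
d = 0.608946 + 0.185516 = 0.794462.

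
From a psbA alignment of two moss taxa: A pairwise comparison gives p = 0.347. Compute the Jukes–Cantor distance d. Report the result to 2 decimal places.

0.47

d = −(3/4) ln(1 − 4p/3) = −0.75 ln(1 − 0.462667) = −0.75 ln(0.537333)
  = −0.75 × (-0.621137) = 0.465853 substitutions/site.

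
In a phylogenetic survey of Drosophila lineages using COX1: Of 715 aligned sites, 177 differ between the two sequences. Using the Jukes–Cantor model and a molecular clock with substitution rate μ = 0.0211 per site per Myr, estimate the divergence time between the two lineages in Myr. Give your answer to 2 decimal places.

7.12

p = 177/715 ≈ 0.247552.
d = −(3/4) ln(1 − 4p/3) = −0.75 ln(1 − 0.330069) = −0.75 ln(0.669931)
  = −0.75 × (-0.400581) = 0.300436 substitutions/site.
Under a molecular clock d = 2μt, so t = d/(2μ) = 0.300436 / (2 × 0.0211) = 7.12 Myr.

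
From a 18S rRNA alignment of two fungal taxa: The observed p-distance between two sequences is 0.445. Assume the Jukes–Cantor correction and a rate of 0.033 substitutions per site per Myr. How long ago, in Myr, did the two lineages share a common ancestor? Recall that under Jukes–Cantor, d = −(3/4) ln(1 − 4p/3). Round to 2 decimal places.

d = −(3/4) ln(1 − 4p/3) = −0.75 ln(1 − 0.593333) = −0.75 ln(0.406667)
  = −0.75 × (-0.899761) = 0.674821 substitutions/site.
Under a molecular clock d = 2μt, so t = d/(2μ) = 0.674821 / (2 × 0.033) = 10.22 Myr.

10.22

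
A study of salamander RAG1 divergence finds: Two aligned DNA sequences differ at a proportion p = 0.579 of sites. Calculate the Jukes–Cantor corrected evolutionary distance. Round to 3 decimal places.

1.109

d = −(3/4) ln(1 − 4p/3) = −0.75 ln(1 − 0.772) = −0.75 ln(0.228)
  = −0.75 × (-1.478410) = 1.108808 substitutions/site.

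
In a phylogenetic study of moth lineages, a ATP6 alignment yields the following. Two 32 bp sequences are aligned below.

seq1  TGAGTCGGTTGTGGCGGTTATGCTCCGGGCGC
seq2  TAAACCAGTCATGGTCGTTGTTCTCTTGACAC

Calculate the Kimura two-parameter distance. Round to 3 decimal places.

0.812

Of 32 sites, 11 differences are transitions and 3 are transversions, so P = 11/32 = 0.34375 and Q = 3/32 = 0.09375.
Under the Kimura two-parameter model, d = −½ ln(1 − 2P − Q) − ¼ ln(1 − 2Q).
1 − 2P − Q = 0.21875, giving −½ ln(0.21875) = 0.759913.
1 − 2Q = 0.8125, giving −¼ ln(0.8125) = 0.051910.
d = 0.759913 + 0.051910 = 0.811823.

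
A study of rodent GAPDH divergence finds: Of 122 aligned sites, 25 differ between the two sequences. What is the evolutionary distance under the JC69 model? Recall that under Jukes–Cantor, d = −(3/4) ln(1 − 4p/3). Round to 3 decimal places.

p = 25/122 ≈ 0.204918.
d = −(3/4) ln(1 − 4p/3) = −0.75 ln(1 − 0.273224) = −0.75 ln(0.726776)
  = −0.75 × (-0.319137) = 0.239353 substitutions/site.

0.239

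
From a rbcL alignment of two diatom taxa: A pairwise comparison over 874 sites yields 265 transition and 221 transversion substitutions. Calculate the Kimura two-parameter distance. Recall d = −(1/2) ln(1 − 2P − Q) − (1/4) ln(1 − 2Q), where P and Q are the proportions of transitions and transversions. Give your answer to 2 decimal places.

P = 265/874 ≈ 0.303204 and Q = 221/874 ≈ 0.25286.
Under the Kimura two-parameter model, d = −½ ln(1 − 2P − Q) − ¼ ln(1 − 2Q).
1 − 2P − Q = 0.140732, giving −½ ln(0.140732) = 0.980449.
1 − 2Q = 0.49428, giving −¼ ln(0.49428) = 0.176163.
d = 0.980449 + 0.176163 = 1.156612.

1.16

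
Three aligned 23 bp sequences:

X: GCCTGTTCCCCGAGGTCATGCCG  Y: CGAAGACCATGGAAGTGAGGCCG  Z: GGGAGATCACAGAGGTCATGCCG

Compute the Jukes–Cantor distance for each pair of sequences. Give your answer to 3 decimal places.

X–Y: 12/23 sites differ → p ≈ 0.521739, d = −0.75 ln(1 − 0.695652) = 0.892188 ≈ 0.892.
X–Z: 6/23 sites differ → p ≈ 0.26087, d = −0.75 ln(1 − 0.347827) = 0.320584 ≈ 0.321.
Y–Z: 8/23 sites differ → p ≈ 0.347826, d = −0.75 ln(1 − 0.463768) = 0.467391 ≈ 0.467.

d(X,Y) = 0.892, d(X,Z) = 0.321, d(Y,Z) = 0.467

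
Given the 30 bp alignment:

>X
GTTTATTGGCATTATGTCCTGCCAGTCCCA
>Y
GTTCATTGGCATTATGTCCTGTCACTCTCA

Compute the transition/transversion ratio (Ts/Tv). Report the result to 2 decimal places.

3.00

Transitions are A↔G and C↔T; transversions are all other mismatches.
Transitions: 3. Transversions: 1.
R = 3/1 = 3.00.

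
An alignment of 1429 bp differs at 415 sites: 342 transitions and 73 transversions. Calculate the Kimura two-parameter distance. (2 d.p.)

P = 342/1429 ≈ 0.239328 and Q = 73/1429 ≈ 0.051085.
Under the Kimura two-parameter model, d = −½ ln(1 − 2P − Q) − ¼ ln(1 − 2Q).
1 − 2P − Q = 0.470259, giving −½ ln(0.470259) = 0.377236.
1 − 2Q = 0.89783, giving −¼ ln(0.89783) = 0.026944.
d = 0.377236 + 0.026944 = 0.404180.

0.40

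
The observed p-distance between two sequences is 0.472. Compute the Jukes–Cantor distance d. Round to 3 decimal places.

0.744

d = −(3/4) ln(1 − 4p/3) = −0.75 ln(1 − 0.629333) = −0.75 ln(0.370667)
  = −0.75 × (-0.992451) = 0.744338 substitutions/site.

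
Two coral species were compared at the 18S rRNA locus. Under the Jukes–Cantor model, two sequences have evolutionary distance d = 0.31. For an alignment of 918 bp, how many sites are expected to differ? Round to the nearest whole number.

233

Invert JC69: p = (3/4)(1 − e^(−4d/3)) = 0.75 × (1 − e^(-0.413333)) = 0.75 × (1 − 0.661442) = 0.253919.
Expected differing sites = pL ≈ 0.253919 × 918 = 233.097642 ≈ 233.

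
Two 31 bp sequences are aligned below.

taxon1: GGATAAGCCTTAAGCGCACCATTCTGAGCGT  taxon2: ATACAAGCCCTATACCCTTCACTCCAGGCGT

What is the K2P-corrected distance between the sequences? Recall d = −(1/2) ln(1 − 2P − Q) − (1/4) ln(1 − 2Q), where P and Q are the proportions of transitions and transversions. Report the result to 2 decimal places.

0.69

Of 31 sites, 9 differences are transitions and 4 are transversions, so P = 9/31 ≈ 0.290323 and Q = 4/31 ≈ 0.129032.
Under the Kimura two-parameter model, d = −½ ln(1 − 2P − Q) − ¼ ln(1 − 2Q).
1 − 2P − Q = 0.290322, giving −½ ln(0.290322) = 0.618382.
1 − 2Q = 0.741936, giving −¼ ln(0.741936) = 0.074623.
d = 0.618382 + 0.074623 = 0.693005.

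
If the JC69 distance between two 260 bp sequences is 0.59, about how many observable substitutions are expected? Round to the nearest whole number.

Invert JC69: p = (3/4)(1 − e^(−4d/3)) = 0.75 × (1 − e^(-0.786667)) = 0.75 × (1 − 0.455360) = 0.408480.
Expected differing sites = pL ≈ 0.408480 × 260 = 106.2048 ≈ 106.

106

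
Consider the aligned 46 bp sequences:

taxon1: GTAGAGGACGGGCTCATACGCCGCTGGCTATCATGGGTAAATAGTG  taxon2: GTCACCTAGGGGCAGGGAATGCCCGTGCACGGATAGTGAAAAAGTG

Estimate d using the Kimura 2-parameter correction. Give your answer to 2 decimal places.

Of 46 sites, 3 differences are transitions and 21 are transversions, so P = 3/46 ≈ 0.065217 and Q = 21/46 ≈ 0.456522.
Under the Kimura two-parameter model, d = −½ ln(1 − 2P − Q) − ¼ ln(1 − 2Q).
1 − 2P − Q = 0.413044, giving −½ ln(0.413044) = 0.442101.
1 − 2Q = 0.086956, giving −¼ ln(0.086956) = 0.610588.
d = 0.442101 + 0.610588 = 1.052689.

1.05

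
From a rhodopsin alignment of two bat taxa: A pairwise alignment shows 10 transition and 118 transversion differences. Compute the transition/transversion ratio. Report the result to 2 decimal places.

R = 10/118 = 0.084745… ≈ 0.08 (to 2 d.p.).

0.08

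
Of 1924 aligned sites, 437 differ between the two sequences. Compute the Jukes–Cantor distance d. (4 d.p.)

0.2706

p = 437/1924 ≈ 0.227131.
d = −(3/4) ln(1 − 4p/3) = −0.75 ln(1 − 0.302841) = −0.75 ln(0.697159)
  = −0.75 × (-0.360742) = 0.270557 substitutions/site.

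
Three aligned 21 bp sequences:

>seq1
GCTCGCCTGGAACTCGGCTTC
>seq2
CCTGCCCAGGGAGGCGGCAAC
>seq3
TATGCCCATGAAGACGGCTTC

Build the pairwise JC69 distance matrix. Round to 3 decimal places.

seq1–seq2: 9/21 sites differ → p ≈ 0.428571, d = −0.75 ln(1 − 0.571428) = 0.635472 ≈ 0.635.
seq1–seq3: 8/21 sites differ → p ≈ 0.380952, d = −0.75 ln(1 − 0.507936) = 0.531860 ≈ 0.532.
seq2–seq3: 7/21 sites differ → p ≈ 0.333333, d = −0.75 ln(1 − 0.444444) = 0.440839 ≈ 0.441.

d(seq1,seq2) = 0.635, d(seq1,seq3) = 0.532, d(seq2,seq3) = 0.441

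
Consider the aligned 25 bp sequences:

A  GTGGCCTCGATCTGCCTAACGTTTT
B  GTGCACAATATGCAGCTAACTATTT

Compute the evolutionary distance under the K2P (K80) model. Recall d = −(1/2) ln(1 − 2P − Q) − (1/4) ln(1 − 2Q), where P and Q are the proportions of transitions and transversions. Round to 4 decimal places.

Of 25 sites, 2 differences are transitions and 9 are transversions, so P = 2/25 = 0.08 and Q = 9/25 = 0.36.
Under the Kimura two-parameter model, d = −½ ln(1 − 2P − Q) − ¼ ln(1 − 2Q).
1 − 2P − Q = 0.48, giving −½ ln(0.48) = 0.366985.
1 − 2Q = 0.28, giving −¼ ln(0.28) = 0.318241.
d = 0.366985 + 0.318241 = 0.685226.

0.6852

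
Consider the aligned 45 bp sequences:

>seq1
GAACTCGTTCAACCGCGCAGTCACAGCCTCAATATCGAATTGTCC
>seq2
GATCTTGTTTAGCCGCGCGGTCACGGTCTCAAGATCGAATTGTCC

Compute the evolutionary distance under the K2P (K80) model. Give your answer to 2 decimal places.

0.21

Of 45 sites, 6 differences are transitions and 2 are transversions, so P = 6/45 ≈ 0.133333 and Q = 2/45 ≈ 0.044444.
Under the Kimura two-parameter model, d = −½ ln(1 − 2P − Q) − ¼ ln(1 − 2Q).
1 − 2P − Q = 0.68889, giving −½ ln(0.68889) = 0.186337.
1 − 2Q = 0.911112, giving −¼ ln(0.911112) = 0.023272.
d = 0.186337 + 0.023272 = 0.209609.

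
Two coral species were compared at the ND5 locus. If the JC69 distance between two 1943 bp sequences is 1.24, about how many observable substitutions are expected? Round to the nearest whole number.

Invert JC69: p = (3/4)(1 − e^(−4d/3)) = 0.75 × (1 − e^(-1.653333)) = 0.75 × (1 − 0.191411) = 0.606442.
Expected differing sites = pL ≈ 0.606442 × 1943 = 1178.316806 ≈ 1178.

1178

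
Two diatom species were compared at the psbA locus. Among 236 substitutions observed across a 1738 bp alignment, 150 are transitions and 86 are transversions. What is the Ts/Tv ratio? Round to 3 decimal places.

1.744

R = 150/86 = 1.744186… ≈ 1.744 (to 3 d.p.).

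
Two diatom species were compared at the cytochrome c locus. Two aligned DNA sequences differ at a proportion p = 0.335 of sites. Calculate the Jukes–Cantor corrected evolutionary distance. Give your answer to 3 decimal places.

d = −(3/4) ln(1 − 4p/3) = −0.75 ln(1 − 0.446667) = −0.75 ln(0.553333)
  = −0.75 × (-0.591795) = 0.443846 substitutions/site.

0.444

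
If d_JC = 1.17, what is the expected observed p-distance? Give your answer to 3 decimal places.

p = (3/4)(1 − e^(−4d/3)) = 0.75 × (1 − e^(-1.56)) = 0.75 × (1 − 0.210136) = 0.592398.

0.592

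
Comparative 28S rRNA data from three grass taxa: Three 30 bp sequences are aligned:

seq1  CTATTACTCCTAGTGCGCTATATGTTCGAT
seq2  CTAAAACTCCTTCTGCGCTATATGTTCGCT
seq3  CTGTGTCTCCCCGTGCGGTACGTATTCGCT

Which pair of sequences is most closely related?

seq1 and seq2

seq1–seq2: 5/30 differ, p = 0.167, d = 0.188.
seq1–seq3: 10/30 differ, p = 0.333, d = 0.441.
seq2–seq3: 11/30 differ, p = 0.367, d = 0.503.
The smallest distance is between seq1 and seq2.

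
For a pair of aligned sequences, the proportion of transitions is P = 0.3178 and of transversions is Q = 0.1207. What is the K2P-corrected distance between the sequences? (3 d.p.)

Under the Kimura two-parameter model, d = −½ ln(1 − 2P − Q) − ¼ ln(1 − 2Q).
1 − 2P − Q = 0.2437, giving −½ ln(0.2437) = 0.705909.
1 − 2Q = 0.7586, giving −¼ ln(0.7586) = 0.069070.
d = 0.705909 + 0.069070 = 0.774979.

0.775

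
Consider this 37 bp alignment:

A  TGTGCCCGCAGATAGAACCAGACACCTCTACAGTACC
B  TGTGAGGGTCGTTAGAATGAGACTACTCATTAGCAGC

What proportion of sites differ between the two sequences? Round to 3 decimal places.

0.405

The sequences differ at 15 of 37 positions.
p = 15/37 = 0.405405… ≈ 0.405 (to 3 d.p.).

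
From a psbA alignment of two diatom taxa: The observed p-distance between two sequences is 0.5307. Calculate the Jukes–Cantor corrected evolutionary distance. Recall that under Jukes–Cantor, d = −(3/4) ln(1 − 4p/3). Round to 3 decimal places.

d = −(3/4) ln(1 − 4p/3) = −0.75 ln(1 − 0.7076) = −0.75 ln(0.2924)
  = −0.75 × (-1.229633) = 0.922225 substitutions/site.

0.922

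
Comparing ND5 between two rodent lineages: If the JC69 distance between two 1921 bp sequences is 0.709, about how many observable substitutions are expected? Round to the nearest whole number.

Invert JC69: p = (3/4)(1 − e^(−4d/3)) = 0.75 × (1 − e^(-0.945333)) = 0.75 × (1 − 0.388550) = 0.458588.
Expected differing sites = pL ≈ 0.458588 × 1921 = 880.947548 ≈ 881.

881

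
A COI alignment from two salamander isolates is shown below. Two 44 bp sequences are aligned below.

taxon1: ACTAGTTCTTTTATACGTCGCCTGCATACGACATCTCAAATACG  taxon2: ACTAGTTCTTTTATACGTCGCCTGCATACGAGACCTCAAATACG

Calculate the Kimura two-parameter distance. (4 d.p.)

Of 44 sites, 1 differences are transitions and 1 are transversions, so P = 1/44 ≈ 0.022727 and Q = 1/44 ≈ 0.022727.
Under the Kimura two-parameter model, d = −½ ln(1 − 2P − Q) − ¼ ln(1 − 2Q).
1 − 2P − Q = 0.931819, giving −½ ln(0.931819) = 0.035308.
1 − 2Q = 0.954546, giving −¼ ln(0.954546) = 0.011630.
d = 0.035308 + 0.011630 = 0.046938.

0.0469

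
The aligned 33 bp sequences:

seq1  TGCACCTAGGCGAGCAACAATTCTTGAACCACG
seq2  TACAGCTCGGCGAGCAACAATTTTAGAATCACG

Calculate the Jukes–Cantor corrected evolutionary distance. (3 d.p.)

The sequences differ at 6 of 33 sites (2, 5, 8, 23, 25, 29), so p = 6/33 ≈ 0.181818.
d = −(3/4) ln(1 − 4p/3) = −0.75 ln(1 − 0.242424) = −0.75 ln(0.757576)
  = −0.75 × (-0.277631) = 0.208223 substitutions/site.

0.208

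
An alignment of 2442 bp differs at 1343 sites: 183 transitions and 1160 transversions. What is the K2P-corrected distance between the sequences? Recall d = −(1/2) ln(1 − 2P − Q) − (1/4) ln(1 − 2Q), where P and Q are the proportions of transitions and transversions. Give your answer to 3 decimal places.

P = 183/2442 ≈ 0.074939 and Q = 1160/2442 ≈ 0.47502.
Under the Kimura two-parameter model, d = −½ ln(1 − 2P − Q) − ¼ ln(1 − 2Q).
1 − 2P − Q = 0.375102, giving −½ ln(0.375102) = 0.490279.
1 − 2Q = 0.04996, giving −¼ ln(0.04996) = 0.749133.
d = 0.490279 + 0.749133 = 1.239412.

1.239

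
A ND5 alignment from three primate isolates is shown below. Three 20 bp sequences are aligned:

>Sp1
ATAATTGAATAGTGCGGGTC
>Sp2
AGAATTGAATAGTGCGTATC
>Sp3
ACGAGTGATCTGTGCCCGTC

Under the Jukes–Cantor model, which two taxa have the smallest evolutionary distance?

Sp1 and Sp2

Sp1–Sp2: 3/20 differ, p = 0.150, d = 0.167.
Sp1–Sp3: 8/20 differ, p = 0.400, d = 0.572.
Sp2–Sp3: 9/20 differ, p = 0.450, d = 0.687.
The smallest distance is between Sp1 and Sp2.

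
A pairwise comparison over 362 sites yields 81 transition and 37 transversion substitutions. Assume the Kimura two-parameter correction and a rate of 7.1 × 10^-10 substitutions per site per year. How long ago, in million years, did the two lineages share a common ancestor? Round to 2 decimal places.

321.21

P = 81/362 ≈ 0.223757 and Q = 37/362 ≈ 0.10221.
Under the Kimura two-parameter model, d = −½ ln(1 − 2P − Q) − ¼ ln(1 − 2Q).
1 − 2P − Q = 0.450276, giving −½ ln(0.450276) = 0.398947.
1 − 2Q = 0.79558, giving −¼ ln(0.79558) = 0.057171.
d = 0.398947 + 0.057171 = 0.456118.
Under a molecular clock d = 2μt, so t = d/(2μ) = 0.456118 / (2 × 7.1 × 10^-10) = 321.21 million years.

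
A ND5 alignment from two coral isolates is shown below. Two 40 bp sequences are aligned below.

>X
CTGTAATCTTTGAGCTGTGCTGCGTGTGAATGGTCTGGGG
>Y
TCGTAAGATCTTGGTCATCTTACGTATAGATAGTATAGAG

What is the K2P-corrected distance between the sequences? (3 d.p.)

Of 40 sites, 15 differences are transitions and 5 are transversions, so P = 15/40 = 0.375 and Q = 5/40 = 0.125.
Under the Kimura two-parameter model, d = −½ ln(1 − 2P − Q) − ¼ ln(1 − 2Q).
1 − 2P − Q = 0.125, giving −½ ln(0.125) = 1.039721.
1 − 2Q = 0.75, giving −¼ ln(0.75) = 0.071921.
d = 1.039721 + 0.071921 = 1.111642.

1.112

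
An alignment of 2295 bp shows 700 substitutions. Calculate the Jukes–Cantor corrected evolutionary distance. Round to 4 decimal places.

p = 700/2295 ≈ 0.305011.
d = −(3/4) ln(1 − 4p/3) = −0.75 ln(1 − 0.406681) = −0.75 ln(0.593319)
  = −0.75 × (-0.522023) = 0.391517 substitutions/site.

0.3915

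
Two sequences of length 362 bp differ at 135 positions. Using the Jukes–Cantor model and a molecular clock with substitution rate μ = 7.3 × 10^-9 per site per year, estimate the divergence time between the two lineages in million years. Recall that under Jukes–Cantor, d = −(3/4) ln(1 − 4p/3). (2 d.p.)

p = 135/362 ≈ 0.372928.
d = −(3/4) ln(1 − 4p/3) = −0.75 ln(1 − 0.497237) = −0.75 ln(0.502763)
  = −0.75 × (-0.687636) = 0.515727 substitutions/site.
Under a molecular clock d = 2μt, so t = d/(2μ) = 0.515727 / (2 × 7.3 × 10^-9) = 35.32 million years.

35.32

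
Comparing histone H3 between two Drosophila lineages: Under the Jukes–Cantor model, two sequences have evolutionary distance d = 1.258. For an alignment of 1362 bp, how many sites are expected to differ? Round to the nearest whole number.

Invert JC69: p = (3/4)(1 − e^(−4d/3)) = 0.75 × (1 − e^(-1.677333)) = 0.75 × (1 − 0.186872) = 0.609846.
Expected differing sites = pL ≈ 0.609846 × 1362 = 830.610252 ≈ 831.

831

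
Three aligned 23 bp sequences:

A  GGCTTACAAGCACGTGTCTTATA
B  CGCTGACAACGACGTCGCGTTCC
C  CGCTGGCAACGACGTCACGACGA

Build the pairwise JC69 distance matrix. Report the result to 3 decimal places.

d(A,B) = 0.650, d(A,C) = 0.761, d(B,C) = 0.321

A–B: 10/23 sites differ → p ≈ 0.434783, d = −0.75 ln(1 − 0.579711) = 0.650110 ≈ 0.650.
A–C: 11/23 sites differ → p ≈ 0.478261, d = −0.75 ln(1 − 0.637681) = 0.761423 ≈ 0.761.
B–C: 6/23 sites differ → p ≈ 0.26087, d = −0.75 ln(1 − 0.347827) = 0.320584 ≈ 0.321.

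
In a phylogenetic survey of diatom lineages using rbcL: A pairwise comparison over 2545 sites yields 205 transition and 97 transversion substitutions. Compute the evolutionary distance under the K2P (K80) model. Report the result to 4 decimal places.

P = 205/2545 ≈ 0.08055 and Q = 97/2545 ≈ 0.038114.
Under the Kimura two-parameter model, d = −½ ln(1 − 2P − Q) − ¼ ln(1 − 2Q).
1 − 2P − Q = 0.800786, giving −½ ln(0.800786) = 0.111081.
1 − 2Q = 0.923772, giving −¼ ln(0.923772) = 0.019822.
d = 0.111081 + 0.019822 = 0.130903.

0.1309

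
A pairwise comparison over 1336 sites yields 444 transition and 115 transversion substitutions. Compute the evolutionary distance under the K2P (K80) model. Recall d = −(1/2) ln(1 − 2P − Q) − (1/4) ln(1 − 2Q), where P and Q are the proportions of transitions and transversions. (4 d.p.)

0.7419

P = 444/1336 ≈ 0.332335 and Q = 115/1336 ≈ 0.086078.
Under the Kimura two-parameter model, d = −½ ln(1 − 2P − Q) − ¼ ln(1 − 2Q).
1 − 2P − Q = 0.249252, giving −½ ln(0.249252) = 0.694645.
1 − 2Q = 0.827844, giving −¼ ln(0.827844) = 0.047233.
d = 0.694645 + 0.047233 = 0.741878.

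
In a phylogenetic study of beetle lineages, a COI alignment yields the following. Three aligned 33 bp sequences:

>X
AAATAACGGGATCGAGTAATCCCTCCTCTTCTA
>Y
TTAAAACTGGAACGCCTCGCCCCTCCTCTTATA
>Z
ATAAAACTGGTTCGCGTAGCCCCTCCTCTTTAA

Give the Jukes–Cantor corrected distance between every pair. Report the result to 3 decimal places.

X–Y: 11/33 sites differ → p ≈ 0.333333, d = −0.75 ln(1 − 0.444444) = 0.440839 ≈ 0.441.
X–Z: 9/33 sites differ → p ≈ 0.272727, d = −0.75 ln(1 − 0.363636) = 0.338988 ≈ 0.339.
Y–Z: 7/33 sites differ → p ≈ 0.212121, d = −0.75 ln(1 − 0.282828) = 0.249330 ≈ 0.249.

d(X,Y) = 0.441, d(X,Z) = 0.339, d(Y,Z) = 0.249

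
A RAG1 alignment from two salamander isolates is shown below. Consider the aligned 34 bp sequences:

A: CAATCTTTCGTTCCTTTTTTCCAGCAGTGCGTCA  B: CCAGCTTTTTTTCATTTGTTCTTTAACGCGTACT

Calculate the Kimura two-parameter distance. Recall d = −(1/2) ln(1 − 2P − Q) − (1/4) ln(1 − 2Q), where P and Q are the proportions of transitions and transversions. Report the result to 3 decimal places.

0.944

Of 34 sites, 2 differences are transitions and 15 are transversions, so P = 2/34 ≈ 0.058824 and Q = 15/34 ≈ 0.441176.
Under the Kimura two-parameter model, d = −½ ln(1 − 2P − Q) − ¼ ln(1 − 2Q).
1 − 2P − Q = 0.441176, giving −½ ln(0.441176) = 0.409156.
1 − 2Q = 0.117648, giving −¼ ln(0.117648) = 0.535015.
d = 0.409156 + 0.535015 = 0.944171.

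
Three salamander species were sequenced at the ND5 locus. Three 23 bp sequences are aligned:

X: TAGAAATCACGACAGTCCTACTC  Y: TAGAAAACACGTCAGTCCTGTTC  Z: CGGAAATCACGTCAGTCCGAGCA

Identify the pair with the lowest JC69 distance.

X and Y

X–Y: 4/23 differ, p = 0.174, d = 0.198.
X–Z: 7/23 differ, p = 0.304, d = 0.390.
Y–Z: 8/23 differ, p = 0.348, d = 0.467.
The smallest distance is between X and Y.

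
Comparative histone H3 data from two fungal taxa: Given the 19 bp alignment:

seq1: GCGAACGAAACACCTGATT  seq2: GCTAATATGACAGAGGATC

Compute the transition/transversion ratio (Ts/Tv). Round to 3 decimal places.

0.800

Transitions are A↔G and C↔T; transversions are all other mismatches.
Transitions: 4. Transversions: 5.
R = 4/5 = 0.800.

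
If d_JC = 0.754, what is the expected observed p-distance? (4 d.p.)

p = (3/4)(1 − e^(−4d/3)) = 0.75 × (1 − e^(-1.005333)) = 0.75 × (1 − 0.365923) = 0.475558.

0.4756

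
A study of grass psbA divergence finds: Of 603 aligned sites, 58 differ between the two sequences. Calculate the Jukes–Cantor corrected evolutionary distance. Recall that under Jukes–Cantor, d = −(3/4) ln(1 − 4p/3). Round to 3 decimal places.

p = 58/603 ≈ 0.096186.
d = −(3/4) ln(1 − 4p/3) = −0.75 ln(1 − 0.128248) = −0.75 ln(0.871752)
  = −0.75 × (-0.137250) = 0.102938 substitutions/site.

0.103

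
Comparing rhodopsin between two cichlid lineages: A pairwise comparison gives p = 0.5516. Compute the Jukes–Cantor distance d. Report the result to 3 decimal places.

d = −(3/4) ln(1 − 4p/3) = −0.75 ln(1 − 0.735467) = −0.75 ln(0.264533)
  = −0.75 × (-1.329789) = 0.997342 substitutions/site.

0.997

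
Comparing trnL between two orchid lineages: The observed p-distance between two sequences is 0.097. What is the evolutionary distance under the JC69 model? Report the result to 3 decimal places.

0.104

d = −(3/4) ln(1 − 4p/3) = −0.75 ln(1 − 0.129333) = −0.75 ln(0.870667)
  = −0.75 × (-0.138496) = 0.103872 substitutions/site.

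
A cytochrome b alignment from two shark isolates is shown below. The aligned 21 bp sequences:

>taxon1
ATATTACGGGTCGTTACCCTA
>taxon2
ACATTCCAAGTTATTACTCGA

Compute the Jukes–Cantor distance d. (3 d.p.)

0.532

The sequences differ at 8 of 21 sites (2, 6, 8, 9, 12, 13, 18, 20), so p = 8/21 ≈ 0.380952.
d = −(3/4) ln(1 − 4p/3) = −0.75 ln(1 − 0.507936) = −0.75 ln(0.492064)
  = −0.75 × (-0.709146) = 0.531860 substitutions/site.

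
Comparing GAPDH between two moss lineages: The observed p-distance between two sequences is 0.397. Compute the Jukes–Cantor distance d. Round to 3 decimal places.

0.565

d = −(3/4) ln(1 − 4p/3) = −0.75 ln(1 − 0.529333) = −0.75 ln(0.470667)
  = −0.75 × (-0.753604) = 0.565203 substitutions/site.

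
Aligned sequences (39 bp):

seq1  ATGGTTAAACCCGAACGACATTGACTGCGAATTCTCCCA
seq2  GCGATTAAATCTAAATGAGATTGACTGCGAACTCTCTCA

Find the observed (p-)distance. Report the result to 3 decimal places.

The sequences differ at 10 of 39 positions (sites 1, 2, 4, 10, 12, 13, 16, 19, 32, 37).
p = 10/39 = 0.256410… ≈ 0.256 (to 3 d.p.).

0.256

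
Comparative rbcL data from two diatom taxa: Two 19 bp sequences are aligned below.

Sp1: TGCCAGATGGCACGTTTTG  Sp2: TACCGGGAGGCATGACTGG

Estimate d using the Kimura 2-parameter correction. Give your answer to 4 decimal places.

0.6712

Of 19 sites, 5 differences are transitions and 3 are transversions, so P = 5/19 ≈ 0.263158 and Q = 3/19 ≈ 0.157895.
Under the Kimura two-parameter model, d = −½ ln(1 − 2P − Q) − ¼ ln(1 − 2Q).
1 − 2P − Q = 0.315789, giving −½ ln(0.315789) = 0.576341.
1 − 2Q = 0.68421, giving −¼ ln(0.68421) = 0.094873.
d = 0.576341 + 0.094873 = 0.671214.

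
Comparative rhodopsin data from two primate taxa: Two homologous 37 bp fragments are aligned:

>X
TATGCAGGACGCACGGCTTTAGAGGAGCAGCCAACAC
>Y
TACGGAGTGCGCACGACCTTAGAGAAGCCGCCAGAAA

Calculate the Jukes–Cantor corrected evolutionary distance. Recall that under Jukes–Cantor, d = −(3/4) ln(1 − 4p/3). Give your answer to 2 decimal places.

The sequences differ at 11 of 37 sites, so p = 11/37 ≈ 0.297297.
d = −(3/4) ln(1 − 4p/3) = −0.75 ln(1 − 0.396396) = −0.75 ln(0.603604)
  = −0.75 × (-0.504837) = 0.378628 substitutions/site.

0.38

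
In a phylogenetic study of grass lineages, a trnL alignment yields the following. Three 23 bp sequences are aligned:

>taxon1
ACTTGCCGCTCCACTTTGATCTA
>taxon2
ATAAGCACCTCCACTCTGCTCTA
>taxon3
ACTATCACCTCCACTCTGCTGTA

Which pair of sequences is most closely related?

taxon2 and taxon3

taxon1–taxon2: 7/23 differ, p = 0.304, d = 0.390.
taxon1–taxon3: 7/23 differ, p = 0.304, d = 0.390.
taxon2–taxon3: 4/23 differ, p = 0.174, d = 0.198.
The smallest distance is between taxon2 and taxon3.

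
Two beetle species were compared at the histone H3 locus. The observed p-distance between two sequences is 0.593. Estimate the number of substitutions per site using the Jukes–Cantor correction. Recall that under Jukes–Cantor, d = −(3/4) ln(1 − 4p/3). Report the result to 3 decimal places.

1.173

d = −(3/4) ln(1 − 4p/3) = −0.75 ln(1 − 0.790667) = −0.75 ln(0.209333)
  = −0.75 × (-1.563829) = 1.172872 substitutions/site.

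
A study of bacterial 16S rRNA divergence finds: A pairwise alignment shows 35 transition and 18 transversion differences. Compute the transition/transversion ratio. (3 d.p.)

R = 35/18 = 1.944444… ≈ 1.944 (to 3 d.p.).

1.944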